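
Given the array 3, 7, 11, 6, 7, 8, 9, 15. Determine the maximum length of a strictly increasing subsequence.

Let dp[i] be the length of the longest such subsequence ending at index i:
i:      1  2  3  4  5  6  7  8
a[i]:   3  7 11  6  7  8  9 15
dp:     1  2  3  2  3  4  5  6
Maximum dp value is 6.

6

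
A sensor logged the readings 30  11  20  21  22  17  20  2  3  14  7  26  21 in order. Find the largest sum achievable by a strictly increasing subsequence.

Let S[i] be the best sum of a strictly increasing subsequence ending at i:
i:       1   2   3   4   5   6   7   8   9  10  11  12  13
a[i]:   30  11  20  21  22  17  20   2   3  14   7  26  21
S:      30  11  31  52  74  28  48   2   5  25  12 100  69
Maximum is 100 (e.g. 11 + 20 + 21 + 22 + 26).

100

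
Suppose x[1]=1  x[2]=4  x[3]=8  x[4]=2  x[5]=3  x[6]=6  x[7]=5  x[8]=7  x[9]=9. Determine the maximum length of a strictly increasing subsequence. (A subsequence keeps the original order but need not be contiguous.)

6

Track the smallest tail for each achievable length (strict):
1 → extends → [1]
4 → extends → [1, 4]
8 → extends → [1, 4, 8]
2 → replaces 4 → [1, 2, 8]
3 → replaces 8 → [1, 2, 3]
6 → extends → [1, 2, 3, 6]
5 → replaces 6 → [1, 2, 3, 5]
7 → extends → [1, 2, 3, 5, 7]
9 → extends → [1, 2, 3, 5, 7, 9]
Six tails, so the longest strictly increasing subsequence has length 6 (e.g. 1, 2, 3, 6, 7, 9).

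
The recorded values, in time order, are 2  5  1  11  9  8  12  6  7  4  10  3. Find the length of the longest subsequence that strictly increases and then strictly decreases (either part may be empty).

inc[i] = longest strictly increasing subsequence ending at i; dec[i] = longest strictly decreasing subsequence starting at i:
i:      1  2  3  4  5  6  7  8  9 10 11 12
a[i]:   2  5  1 11  9  8 12  6  7  4 10  3
inc:    1  2  1  3  3  3  4  3  4  2  5  2
dec:    2  3  1  6  5  4  4  3  3  2  2  1
Best peak at i=4 (value 11): inc=3, dec=6, length 3+6−1 = 8.

8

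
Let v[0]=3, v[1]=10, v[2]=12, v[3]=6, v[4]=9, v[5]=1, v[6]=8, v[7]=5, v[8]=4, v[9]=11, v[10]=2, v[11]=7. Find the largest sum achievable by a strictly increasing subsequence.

29

Let S[i] be the best sum of a strictly increasing subsequence ending at i:
i:      0  1  2  3  4  5  6  7  8  9 10 11
v[i]:   3 10 12  6  9  1  8  5  4 11  2  7
S:      3 13 25  9 18  1 17  8  7 29  3 16
Maximum is 29 (e.g. 3 + 6 + 9 + 11).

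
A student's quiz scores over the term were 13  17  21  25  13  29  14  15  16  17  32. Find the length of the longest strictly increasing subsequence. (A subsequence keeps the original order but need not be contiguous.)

6

Let dp[i] be the length of the longest such subsequence ending at index i:
i:      1  2  3  4  5  6  7  8  9 10 11
a[i]:  13 17 21 25 13 29 14 15 16 17 32
dp:     1  2  3  4  1  5  2  3  4  5  6
Maximum dp value is 6.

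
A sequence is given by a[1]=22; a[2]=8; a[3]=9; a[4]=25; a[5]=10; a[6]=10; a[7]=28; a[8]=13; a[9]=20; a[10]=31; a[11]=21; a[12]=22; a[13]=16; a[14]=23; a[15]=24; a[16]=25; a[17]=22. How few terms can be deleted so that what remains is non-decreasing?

6

Fewest deletions = n − (longest non-decreasing subsequence).
Patience tails:
22 → extends → [22]
8 → replaces 22 → [8]
9 → extends → [8, 9]
25 → extends → [8, 9, 25]
10 → replaces 25 → [8, 9, 10]
10 → extends → [8, 9, 10, 10]
28 → extends → [8, 9, 10, 10, 28]
13 → replaces 28 → [8, 9, 10, 10, 13]
20 → extends → [8, 9, 10, 10, 13, 20]
31 → extends → [8, 9, 10, 10, 13, 20, 31]
21 → replaces 31 → [8, 9, 10, 10, 13, 20, 21]
22 → extends → [8, 9, 10, 10, 13, 20, 21, 22]
16 → replaces 20 → [8, 9, 10, 10, 13, 16, 21, 22]
23 → extends → [8, 9, 10, 10, 13, 16, 21, 22, 23]
24 → extends → [8, 9, 10, 10, 13, 16, 21, 22, 23, 24]
25 → extends → [8, 9, 10, 10, 13, 16, 21, 22, 23, 24, 25]
22 → replaces 23 → [8, 9, 10, 10, 13, 16, 21, 22, 22, 24, 25]
Longest non-decreasing subsequence has length 11, so deletions = 17 − 11 = 6.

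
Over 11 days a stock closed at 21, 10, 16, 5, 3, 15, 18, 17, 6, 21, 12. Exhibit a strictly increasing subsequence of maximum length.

Patience tails give the LIS length; then backtrack through the dp parents:
21 → extends → [21]
10 → replaces 21 → [10]
16 → extends → [10, 16]
5 → replaces 10 → [5, 16]
3 → replaces 5 → [3, 16]
15 → replaces 16 → [3, 15]
18 → extends → [3, 15, 18]
17 → replaces 18 → [3, 15, 17]
6 → replaces 15 → [3, 6, 17]
21 → extends → [3, 6, 17, 21]
12 → replaces 17 → [3, 6, 12, 21]
Length 4; one witness is 10, 16, 18, 21.

10, 16, 18, 21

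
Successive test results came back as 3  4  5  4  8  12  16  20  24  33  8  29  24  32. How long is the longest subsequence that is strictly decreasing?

3

Let dp[i] be the longest strictly decreasing subsequence ending at i:
i:      1  2  3  4  5  6  7  8  9 10 11 12 13 14
a[i]:   3  4  5  4  8 12 16 20 24 33  8 29 24 32
dp:     1  1  1  2  1  1  1  1  1  1  2  2  3  2
Maximum is 3.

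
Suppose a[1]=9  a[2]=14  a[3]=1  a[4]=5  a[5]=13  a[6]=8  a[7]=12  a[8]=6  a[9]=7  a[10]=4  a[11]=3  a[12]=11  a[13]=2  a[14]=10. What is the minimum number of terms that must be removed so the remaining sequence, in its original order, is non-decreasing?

Fewest deletions = n − (longest non-decreasing subsequence).
i:      1  2  3  4  5  6  7  8  9 10 11 12 13 14
a[i]:   9 14  1  5 13  8 12  6  7  4  3 11  2 10
dp:     1  2  1  2  3  3  4  3  4  2  2  5  2  5
max dp = 5, so deletions = 14 − 5 = 9.

9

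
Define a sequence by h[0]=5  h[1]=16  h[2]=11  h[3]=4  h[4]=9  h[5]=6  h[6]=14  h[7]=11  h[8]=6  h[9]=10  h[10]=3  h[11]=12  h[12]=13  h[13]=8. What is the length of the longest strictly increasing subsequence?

5

Let dp[i] be the length of the longest such subsequence ending at index i:
i:      0  1  2  3  4  5  6  7  8  9 10 11 12 13
h[i]:   5 16 11  4  9  6 14 11  6 10  3 12 13  8
dp:     1  2  2  1  2  2  3  3  2  3  1  4  5  3
Maximum dp value is 5.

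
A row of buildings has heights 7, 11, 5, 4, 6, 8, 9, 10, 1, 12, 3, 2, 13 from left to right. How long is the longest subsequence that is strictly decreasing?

Negate each value so 'decreasing' becomes 'increasing', then run patience tails on the negated sequence:
-7 → extends → [-7]
-11 → replaces -7 → [-11]
-5 → extends → [-11, -5]
-4 → extends → [-11, -5, -4]
-6 → replaces -5 → [-11, -6, -4]
-8 → replaces -6 → [-11, -8, -4]
-9 → replaces -8 → [-11, -9, -4]
-10 → replaces -9 → [-11, -10, -4]
-1 → extends → [-11, -10, -4, -1]
-12 → replaces -11 → [-12, -10, -4, -1]
-3 → replaces -1 → [-12, -10, -4, -3]
-2 → extends → [-12, -10, -4, -3, -2]
-13 → replaces -12 → [-13, -10, -4, -3, -2]
Five tails, so the longest strictly decreasing subsequence of the original has length 5.

5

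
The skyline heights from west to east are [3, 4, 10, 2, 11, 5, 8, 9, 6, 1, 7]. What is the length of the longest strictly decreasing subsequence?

4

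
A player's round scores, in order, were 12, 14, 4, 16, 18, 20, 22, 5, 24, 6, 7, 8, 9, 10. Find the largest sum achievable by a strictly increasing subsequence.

Let S[i] be the best sum of a strictly increasing subsequence ending at i:
i:       1   2   3   4   5   6   7   8   9  10  11  12  13  14
a[i]:   12  14   4  16  18  20  22   5  24   6   7   8   9  10
S:      12  26   4  42  60  80 102   9 126  15  22  30  39  49
Maximum is 126 (e.g. 12 + 14 + 16 + 18 + 20 + 22 + 24).

126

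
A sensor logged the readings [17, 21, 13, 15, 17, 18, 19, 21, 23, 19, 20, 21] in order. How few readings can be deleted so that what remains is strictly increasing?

Fewest deletions = n − (longest strictly increasing subsequence).
i:      1  2  3  4  5  6  7  8  9 10 11 12
a[i]:  17 21 13 15 17 18 19 21 23 19 20 21
dp:     1  2  1  2  3  4  5  6  7  5  6  7
max dp = 7, so deletions = 12 − 7 = 5.

5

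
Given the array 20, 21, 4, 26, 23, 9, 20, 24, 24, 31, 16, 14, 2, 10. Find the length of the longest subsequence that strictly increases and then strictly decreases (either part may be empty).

inc[i] = longest strictly increasing subsequence ending at i; dec[i] = longest strictly decreasing subsequence starting at i:
i:      1  2  3  4  5  6  7  8  9 10 11 12 13 14
a[i]:  20 21  4 26 23  9 20 24 24 31 16 14  2 10
inc:    1  2  1  3  3  2  3  4  4  5  3  3  1  3
dec:    4  5  2  6  5  2  4  4  4  4  3  2  1  1
Best peak at i=4 (value 26): inc=3, dec=6, length 3+6−1 = 8.

8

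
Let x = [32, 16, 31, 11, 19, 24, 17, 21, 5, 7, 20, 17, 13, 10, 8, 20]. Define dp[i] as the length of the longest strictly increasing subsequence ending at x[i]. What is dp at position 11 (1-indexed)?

3

dp[i] = 1 + max{dp[j] : j<i, x[j]<x[i]} (or 1 if no such j):
i:      1  2  3  4  5  6  7  8  9 10 11 12 13 14 15 16
x[i]:  32 16 31 11 19 24 17 21  5  7 20 17 13 10  8 20
dp:     1  1  2  1  2  3  2  3  1  2  3  3  3  3  3  4
At index 11 the value is 3.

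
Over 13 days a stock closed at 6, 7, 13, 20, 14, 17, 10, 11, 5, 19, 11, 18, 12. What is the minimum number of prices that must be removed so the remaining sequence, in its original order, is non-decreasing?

Fewest deletions = n − (longest non-decreasing subsequence).
i:      1  2  3  4  5  6  7  8  9 10 11 12 13
a[i]:   6  7 13 20 14 17 10 11  5 19 11 18 12
dp:     1  2  3  4  4  5  3  4  1  6  5  6  6
max dp = 6, so deletions = 13 − 6 = 7.

7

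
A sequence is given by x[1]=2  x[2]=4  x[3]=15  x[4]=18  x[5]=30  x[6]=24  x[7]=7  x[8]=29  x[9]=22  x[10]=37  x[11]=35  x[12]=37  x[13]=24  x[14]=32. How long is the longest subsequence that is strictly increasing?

8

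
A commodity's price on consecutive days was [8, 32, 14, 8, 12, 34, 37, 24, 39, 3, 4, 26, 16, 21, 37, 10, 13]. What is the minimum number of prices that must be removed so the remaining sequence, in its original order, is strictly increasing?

12

Fewest deletions = n − (longest strictly increasing subsequence).
i:      1  2  3  4  5  6  7  8  9 10 11 12 13 14 15 16 17
a[i]:   8 32 14  8 12 34 37 24 39  3  4 26 16 21 37 10 13
dp:     1  2  2  1  2  3  4  3  5  1  2  4  3  4  5  3  4
max dp = 5, so deletions = 17 − 5 = 12.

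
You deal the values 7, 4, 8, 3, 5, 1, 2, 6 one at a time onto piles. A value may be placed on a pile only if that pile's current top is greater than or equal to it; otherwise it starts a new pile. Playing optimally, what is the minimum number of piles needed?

The minimum number of non-increasing subsequences covering a sequence equals the length of its longest strictly increasing subsequence.
LIS length is 3 (e.g. 4, 5, 6), so 3 piles are needed.

3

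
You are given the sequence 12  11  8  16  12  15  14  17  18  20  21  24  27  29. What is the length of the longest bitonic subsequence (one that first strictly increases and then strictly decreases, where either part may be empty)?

inc[i] = longest strictly increasing subsequence ending at i; dec[i] = longest strictly decreasing subsequence starting at i:
i:      1  2  3  4  5  6  7  8  9 10 11 12 13 14
a[i]:  12 11  8 16 12 15 14 17 18 20 21 24 27 29
inc:    1  1  1  2  2  3  3  4  5  6  7  8  9 10
dec:    3  2  1  3  1  2  1  1  1  1  1  1  1  1
Best peak at i=14 (value 29): inc=10, dec=1, length 10+1−1 = 10.

10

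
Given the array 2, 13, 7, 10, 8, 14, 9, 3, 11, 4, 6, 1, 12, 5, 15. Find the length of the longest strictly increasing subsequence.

7

Track the smallest tail for each achievable length (strict):
2 → extends → [2]
13 → extends → [2, 13]
7 → replaces 13 → [2, 7]
10 → extends → [2, 7, 10]
8 → replaces 10 → [2, 7, 8]
14 → extends → [2, 7, 8, 14]
9 → replaces 14 → [2, 7, 8, 9]
3 → replaces 7 → [2, 3, 8, 9]
11 → extends → [2, 3, 8, 9, 11]
4 → replaces 8 → [2, 3, 4, 9, 11]
6 → replaces 9 → [2, 3, 4, 6, 11]
1 → replaces 2 → [1, 3, 4, 6, 11]
12 → extends → [1, 3, 4, 6, 11, 12]
5 → replaces 6 → [1, 3, 4, 5, 11, 12]
15 → extends → [1, 3, 4, 5, 11, 12, 15]
Seven tails, so the longest strictly increasing subsequence has length 7 (e.g. 2, 7, 8, 9, 11, 12, 15).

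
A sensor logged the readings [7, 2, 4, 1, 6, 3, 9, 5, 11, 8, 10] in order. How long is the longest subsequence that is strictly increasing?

Track the smallest tail for each achievable length (strict):
7 → extends → [7]
2 → replaces 7 → [2]
4 → extends → [2, 4]
1 → replaces 2 → [1, 4]
6 → extends → [1, 4, 6]
3 → replaces 4 → [1, 3, 6]
9 → extends → [1, 3, 6, 9]
5 → replaces 6 → [1, 3, 5, 9]
11 → extends → [1, 3, 5, 9, 11]
8 → replaces 9 → [1, 3, 5, 8, 11]
10 → replaces 11 → [1, 3, 5, 8, 10]
Five tails, so the longest strictly increasing subsequence has length 5 (e.g. 2, 4, 6, 9, 11).

5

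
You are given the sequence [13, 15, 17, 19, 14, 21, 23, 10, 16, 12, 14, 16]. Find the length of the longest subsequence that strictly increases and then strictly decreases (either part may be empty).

inc[i] = longest strictly increasing subsequence ending at i; dec[i] = longest strictly decreasing subsequence starting at i:
i:      1  2  3  4  5  6  7  8  9 10 11 12
a[i]:  13 15 17 19 14 21 23 10 16 12 14 16
inc:    1  2  3  4  2  5  6  1  3  2  3  4
dec:    2  3  3  3  2  3  3  1  2  1  1  1
Best peak at i=7 (value 23): inc=6, dec=3, length 6+3−1 = 8.

8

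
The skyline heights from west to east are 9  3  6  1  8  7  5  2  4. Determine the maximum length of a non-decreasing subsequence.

3

Let dp[i] be the length of the longest such subsequence ending at index i:
i:     1 2 3 4 5 6 7 8 9
a[i]:  9 3 6 1 8 7 5 2 4
dp:    1 1 2 1 3 3 2 2 3
Maximum dp value is 3.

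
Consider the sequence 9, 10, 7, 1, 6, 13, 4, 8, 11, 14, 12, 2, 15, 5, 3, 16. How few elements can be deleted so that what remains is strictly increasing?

9

Fewest deletions = n − (longest strictly increasing subsequence).
i:      1  2  3  4  5  6  7  8  9 10 11 12 13 14 15 16
a[i]:   9 10  7  1  6 13  4  8 11 14 12  2 15  5  3 16
dp:     1  2  1  1  2  3  2  3  4  5  5  2  6  3  3  7
max dp = 7, so deletions = 16 − 7 = 9.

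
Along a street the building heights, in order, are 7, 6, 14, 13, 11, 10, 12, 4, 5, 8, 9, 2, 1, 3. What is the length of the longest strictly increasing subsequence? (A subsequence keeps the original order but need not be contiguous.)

Track the smallest tail for each achievable length (strict):
7 → extends → [7]
6 → replaces 7 → [6]
14 → extends → [6, 14]
13 → replaces 14 → [6, 13]
11 → replaces 13 → [6, 11]
10 → replaces 11 → [6, 10]
12 → extends → [6, 10, 12]
4 → replaces 6 → [4, 10, 12]
5 → replaces 10 → [4, 5, 12]
8 → replaces 12 → [4, 5, 8]
9 → extends → [4, 5, 8, 9]
2 → replaces 4 → [2, 5, 8, 9]
1 → replaces 2 → [1, 5, 8, 9]
3 → replaces 5 → [1, 3, 8, 9]
Four tails, so the longest strictly increasing subsequence has length 4 (e.g. 4, 5, 8, 9).

4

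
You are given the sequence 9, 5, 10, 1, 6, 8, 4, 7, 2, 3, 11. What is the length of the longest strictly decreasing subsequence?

4

Negate each value so 'decreasing' becomes 'increasing', then run patience tails on the negated sequence:
-9 → extends → [-9]
-5 → extends → [-9, -5]
-10 → replaces -9 → [-10, -5]
-1 → extends → [-10, -5, -1]
-6 → replaces -5 → [-10, -6, -1]
-8 → replaces -6 → [-10, -8, -1]
-4 → replaces -1 → [-10, -8, -4]
-7 → replaces -4 → [-10, -8, -7]
-2 → extends → [-10, -8, -7, -2]
-3 → replaces -2 → [-10, -8, -7, -3]
-11 → replaces -10 → [-11, -8, -7, -3]
Four tails, so the longest strictly decreasing subsequence of the original has length 4.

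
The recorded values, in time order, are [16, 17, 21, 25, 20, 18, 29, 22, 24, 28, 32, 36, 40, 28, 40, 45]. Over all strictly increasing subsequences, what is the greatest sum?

281

Let S[i] be the best sum of a strictly increasing subsequence ending at i:
i:       1   2   3   4   5   6   7   8   9  10  11  12  13  14  15  16
a[i]:   16  17  21  25  20  18  29  22  24  28  32  36  40  28  40  45
S:      16  33  54  79  53  51 108  76 100 128 160 196 236 128 236 281
Maximum is 281 (e.g. 16 + 17 + 21 + 22 + 24 + 28 + 32 + 36 + 40 + 45).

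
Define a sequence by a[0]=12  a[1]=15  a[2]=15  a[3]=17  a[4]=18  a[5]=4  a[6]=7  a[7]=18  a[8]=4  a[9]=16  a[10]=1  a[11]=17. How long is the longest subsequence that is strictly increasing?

Track the smallest tail for each achievable length (strict):
12 → extends → [12]
15 → extends → [12, 15]
15 → already a tail → [12, 15]
17 → extends → [12, 15, 17]
18 → extends → [12, 15, 17, 18]
4 → replaces 12 → [4, 15, 17, 18]
7 → replaces 15 → [4, 7, 17, 18]
18 → already a tail → [4, 7, 17, 18]
4 → already a tail → [4, 7, 17, 18]
16 → replaces 17 → [4, 7, 16, 18]
1 → replaces 4 → [1, 7, 16, 18]
17 → replaces 18 → [1, 7, 16, 17]
Four tails, so the longest strictly increasing subsequence has length 4 (e.g. 12, 15, 17, 18).

4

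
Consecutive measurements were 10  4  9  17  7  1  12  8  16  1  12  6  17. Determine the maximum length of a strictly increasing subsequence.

5

Track the smallest tail for each achievable length (strict):
10 → extends → [10]
4 → replaces 10 → [4]
9 → extends → [4, 9]
17 → extends → [4, 9, 17]
7 → replaces 9 → [4, 7, 17]
1 → replaces 4 → [1, 7, 17]
12 → replaces 17 → [1, 7, 12]
8 → replaces 12 → [1, 7, 8]
16 → extends → [1, 7, 8, 16]
1 → already a tail → [1, 7, 8, 16]
12 → replaces 16 → [1, 7, 8, 12]
6 → replaces 7 → [1, 6, 8, 12]
17 → extends → [1, 6, 8, 12, 17]
Five tails, so the longest strictly increasing subsequence has length 5 (e.g. 4, 9, 12, 16, 17).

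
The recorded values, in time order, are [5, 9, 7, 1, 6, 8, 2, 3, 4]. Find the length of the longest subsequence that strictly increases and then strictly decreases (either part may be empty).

5

inc[i] = longest strictly increasing subsequence ending at i; dec[i] = longest strictly decreasing subsequence starting at i:
i:     1 2 3 4 5 6 7 8 9
a[i]:  5 9 7 1 6 8 2 3 4
inc:   1 2 2 1 2 3 2 3 4
dec:   2 4 3 1 2 2 1 1 1
Best peak at i=2 (value 9): inc=2, dec=4, length 2+4−1 = 5.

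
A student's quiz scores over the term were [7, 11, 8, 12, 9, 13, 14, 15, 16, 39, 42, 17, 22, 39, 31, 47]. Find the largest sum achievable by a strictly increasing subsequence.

216

Let S[i] be the best sum of a strictly increasing subsequence ending at i:
i:       1   2   3   4   5   6   7   8   9  10  11  12  13  14  15  16
a[i]:    7  11   8  12   9  13  14  15  16  39  42  17  22  39  31  47
S:       7  18  15  30  24  43  57  72  88 127 169 105 127 166 158 216
Maximum is 216 (e.g. 7 + 11 + 12 + 13 + 14 + 15 + 16 + 39 + 42 + 47).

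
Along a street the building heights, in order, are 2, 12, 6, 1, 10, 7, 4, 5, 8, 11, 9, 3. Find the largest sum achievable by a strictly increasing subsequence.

Let S[i] be the best sum of a strictly increasing subsequence ending at i:
i:      1  2  3  4  5  6  7  8  9 10 11 12
a[i]:   2 12  6  1 10  7  4  5  8 11  9  3
S:      2 14  8  1 18 15  6 11 23 34 32  5
Maximum is 34 (e.g. 2 + 6 + 7 + 8 + 11).

34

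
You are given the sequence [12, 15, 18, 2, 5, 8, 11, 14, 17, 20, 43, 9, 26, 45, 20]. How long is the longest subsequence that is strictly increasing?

Track the smallest tail for each achievable length (strict):
12 → extends → [12]
15 → extends → [12, 15]
18 → extends → [12, 15, 18]
2 → replaces 12 → [2, 15, 18]
5 → replaces 15 → [2, 5, 18]
8 → replaces 18 → [2, 5, 8]
11 → extends → [2, 5, 8, 11]
14 → extends → [2, 5, 8, 11, 14]
17 → extends → [2, 5, 8, 11, 14, 17]
20 → extends → [2, 5, 8, 11, 14, 17, 20]
43 → extends → [2, 5, 8, 11, 14, 17, 20, 43]
9 → replaces 11 → [2, 5, 8, 9, 14, 17, 20, 43]
26 → replaces 43 → [2, 5, 8, 9, 14, 17, 20, 26]
45 → extends → [2, 5, 8, 9, 14, 17, 20, 26, 45]
20 → already a tail → [2, 5, 8, 9, 14, 17, 20, 26, 45]
Nine tails, so the longest strictly increasing subsequence has length 9 (e.g. 2, 5, 8, 11, 14, 17, 20, 43, 45).

9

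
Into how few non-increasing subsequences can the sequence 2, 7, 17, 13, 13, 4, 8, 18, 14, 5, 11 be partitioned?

4

Place each on the leftmost legal pile:
2 → new pile 1 (tops now [2])
7 → new pile 2 (tops now [2, 7])
17 → new pile 3 (tops now [2, 7, 17])
13 → pile 3 (tops now [2, 7, 13])
13 → pile 3 (tops now [2, 7, 13])
4 → pile 2 (tops now [2, 4, 13])
8 → pile 3 (tops now [2, 4, 8])
18 → new pile 4 (tops now [2, 4, 8, 18])
14 → pile 4 (tops now [2, 4, 8, 14])
5 → pile 3 (tops now [2, 4, 5, 14])
11 → pile 4 (tops now [2, 4, 5, 11])
Four piles.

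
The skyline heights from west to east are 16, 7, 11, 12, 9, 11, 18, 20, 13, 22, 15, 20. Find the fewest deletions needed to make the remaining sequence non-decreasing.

Fewest deletions = n − (longest non-decreasing subsequence).
i:      1  2  3  4  5  6  7  8  9 10 11 12
a[i]:  16  7 11 12  9 11 18 20 13 22 15 20
dp:     1  1  2  3  2  3  4  5  4  6  5  6
max dp = 6, so deletions = 12 − 6 = 6.

6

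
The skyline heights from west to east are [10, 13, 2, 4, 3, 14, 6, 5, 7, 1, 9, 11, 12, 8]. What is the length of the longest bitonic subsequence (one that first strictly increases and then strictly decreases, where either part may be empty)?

8

inc[i] = longest strictly increasing subsequence ending at i; dec[i] = longest strictly decreasing subsequence starting at i:
i:      1  2  3  4  5  6  7  8  9 10 11 12 13 14
a[i]:  10 13  2  4  3 14  6  5  7  1  9 11 12  8
inc:    1  2  1  2  2  3  3  3  4  1  5  6  7  5
dec:    4  4  2  3  2  4  3  2  2  1  2  2  2  1
Best peak at i=13 (value 12): inc=7, dec=2, length 7+2−1 = 8.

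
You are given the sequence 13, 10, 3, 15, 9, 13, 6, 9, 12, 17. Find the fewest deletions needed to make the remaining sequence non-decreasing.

Fewest deletions = n − (longest non-decreasing subsequence).
Patience tails:
13 → extends → [13]
10 → replaces 13 → [10]
3 → replaces 10 → [3]
15 → extends → [3, 15]
9 → replaces 15 → [3, 9]
13 → extends → [3, 9, 13]
6 → replaces 9 → [3, 6, 13]
9 → replaces 13 → [3, 6, 9]
12 → extends → [3, 6, 9, 12]
17 → extends → [3, 6, 9, 12, 17]
Longest non-decreasing subsequence has length 5, so deletions = 10 − 5 = 5.

5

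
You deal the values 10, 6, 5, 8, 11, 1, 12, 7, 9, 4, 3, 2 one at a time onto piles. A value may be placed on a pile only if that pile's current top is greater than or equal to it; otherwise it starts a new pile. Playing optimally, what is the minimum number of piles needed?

4

Place each on the leftmost legal pile:
10 → new pile 1 (tops now [10])
6 → pile 1 (tops now [6])
5 → pile 1 (tops now [5])
8 → new pile 2 (tops now [5, 8])
11 → new pile 3 (tops now [5, 8, 11])
1 → pile 1 (tops now [1, 8, 11])
12 → new pile 4 (tops now [1, 8, 11, 12])
7 → pile 2 (tops now [1, 7, 11, 12])
9 → pile 3 (tops now [1, 7, 9, 12])
4 → pile 2 (tops now [1, 4, 9, 12])
3 → pile 2 (tops now [1, 3, 9, 12])
2 → pile 2 (tops now [1, 2, 9, 12])
Four piles.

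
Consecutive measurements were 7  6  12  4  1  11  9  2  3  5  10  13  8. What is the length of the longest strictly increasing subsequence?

Track the smallest tail for each achievable length (strict):
7 → extends → [7]
6 → replaces 7 → [6]
12 → extends → [6, 12]
4 → replaces 6 → [4, 12]
1 → replaces 4 → [1, 12]
11 → replaces 12 → [1, 11]
9 → replaces 11 → [1, 9]
2 → replaces 9 → [1, 2]
3 → extends → [1, 2, 3]
5 → extends → [1, 2, 3, 5]
10 → extends → [1, 2, 3, 5, 10]
13 → extends → [1, 2, 3, 5, 10, 13]
8 → replaces 10 → [1, 2, 3, 5, 8, 13]
Six tails, so the longest strictly increasing subsequence has length 6 (e.g. 1, 2, 3, 5, 10, 13).

6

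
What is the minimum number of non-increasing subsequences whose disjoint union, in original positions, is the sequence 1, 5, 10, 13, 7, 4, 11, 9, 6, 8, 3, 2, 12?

5

The minimum number of non-increasing subsequences covering a sequence equals the length of its longest strictly increasing subsequence.
LIS length is 5 (e.g. 1, 5, 10, 11, 12), so 5 piles are needed.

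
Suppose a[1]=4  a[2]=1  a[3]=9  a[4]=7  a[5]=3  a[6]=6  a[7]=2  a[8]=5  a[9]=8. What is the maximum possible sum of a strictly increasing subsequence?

19

Let S[i] be the best sum of a strictly increasing subsequence ending at i:
i:      1  2  3  4  5  6  7  8  9
a[i]:   4  1  9  7  3  6  2  5  8
S:      4  1 13 11  4 10  3  9 19
Maximum is 19 (e.g. 4 + 7 + 8).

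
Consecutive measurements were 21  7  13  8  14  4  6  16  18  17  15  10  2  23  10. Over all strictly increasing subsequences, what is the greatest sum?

91

Let S[i] be the best sum of a strictly increasing subsequence ending at i:
i:      1  2  3  4  5  6  7  8  9 10 11 12 13 14 15
a[i]:  21  7 13  8 14  4  6 16 18 17 15 10  2 23 10
S:     21  7 20 15 34  4 10 50 68 67 49 25  2 91 25
Maximum is 91 (e.g. 7 + 13 + 14 + 16 + 18 + 23).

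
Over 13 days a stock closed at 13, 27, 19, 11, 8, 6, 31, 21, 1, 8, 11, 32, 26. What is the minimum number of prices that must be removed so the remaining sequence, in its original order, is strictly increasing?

9

Fewest deletions = n − (longest strictly increasing subsequence).
i:      1  2  3  4  5  6  7  8  9 10 11 12 13
a[i]:  13 27 19 11  8  6 31 21  1  8 11 32 26
dp:     1  2  2  1  1  1  3  3  1  2  3  4  4
max dp = 4, so deletions = 13 − 4 = 9.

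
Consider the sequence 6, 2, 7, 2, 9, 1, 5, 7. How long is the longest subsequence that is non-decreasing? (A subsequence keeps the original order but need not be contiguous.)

4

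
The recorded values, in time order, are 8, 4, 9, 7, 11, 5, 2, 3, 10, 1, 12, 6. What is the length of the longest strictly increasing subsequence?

Track the smallest tail for each achievable length (strict):
8 → extends → [8]
4 → replaces 8 → [4]
9 → extends → [4, 9]
7 → replaces 9 → [4, 7]
11 → extends → [4, 7, 11]
5 → replaces 7 → [4, 5, 11]
2 → replaces 4 → [2, 5, 11]
3 → replaces 5 → [2, 3, 11]
10 → replaces 11 → [2, 3, 10]
1 → replaces 2 → [1, 3, 10]
12 → extends → [1, 3, 10, 12]
6 → replaces 10 → [1, 3, 6, 12]
Four tails, so the longest strictly increasing subsequence has length 4 (e.g. 8, 9, 11, 12).

4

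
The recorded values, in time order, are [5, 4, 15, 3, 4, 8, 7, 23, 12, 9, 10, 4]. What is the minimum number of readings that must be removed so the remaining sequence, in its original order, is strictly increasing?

Fewest deletions = n − (longest strictly increasing subsequence).
i:      1  2  3  4  5  6  7  8  9 10 11 12
a[i]:   5  4 15  3  4  8  7 23 12  9 10  4
dp:     1  1  2  1  2  3  3  4  4  4  5  2
max dp = 5, so deletions = 12 − 5 = 7.

7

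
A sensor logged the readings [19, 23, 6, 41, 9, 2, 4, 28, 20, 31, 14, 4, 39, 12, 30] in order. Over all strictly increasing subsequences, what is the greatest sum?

140

Let S[i] be the best sum of a strictly increasing subsequence ending at i:
i:       1   2   3   4   5   6   7   8   9  10  11  12  13  14  15
a[i]:   19  23   6  41   9   2   4  28  20  31  14   4  39  12  30
S:      19  42   6  83  15   2   6  70  39 101  29   6 140  27 100
Maximum is 140 (e.g. 19 + 23 + 28 + 31 + 39).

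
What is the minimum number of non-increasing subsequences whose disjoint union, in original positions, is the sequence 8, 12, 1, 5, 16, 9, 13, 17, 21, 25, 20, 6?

7

Place each on the leftmost legal pile:
8 → new pile 1 (tops now [8])
12 → new pile 2 (tops now [8, 12])
1 → pile 1 (tops now [1, 12])
5 → pile 2 (tops now [1, 5])
16 → new pile 3 (tops now [1, 5, 16])
9 → pile 3 (tops now [1, 5, 9])
13 → new pile 4 (tops now [1, 5, 9, 13])
17 → new pile 5 (tops now [1, 5, 9, 13, 17])
21 → new pile 6 (tops now [1, 5, 9, 13, 17, 21])
25 → new pile 7 (tops now [1, 5, 9, 13, 17, 21, 25])
20 → pile 6 (tops now [1, 5, 9, 13, 17, 20, 25])
6 → pile 3 (tops now [1, 5, 6, 13, 17, 20, 25])
Seven piles.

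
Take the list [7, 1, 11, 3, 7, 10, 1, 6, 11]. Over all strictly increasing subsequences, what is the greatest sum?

Let S[i] be the best sum of a strictly increasing subsequence ending at i:
i:      1  2  3  4  5  6  7  8  9
a[i]:   7  1 11  3  7 10  1  6 11
S:      7  1 18  4 11 21  1 10 32
Maximum is 32 (e.g. 1 + 3 + 7 + 10 + 11).

32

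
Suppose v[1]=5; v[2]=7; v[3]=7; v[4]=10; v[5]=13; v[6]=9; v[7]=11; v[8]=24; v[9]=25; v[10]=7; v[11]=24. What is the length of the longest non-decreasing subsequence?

7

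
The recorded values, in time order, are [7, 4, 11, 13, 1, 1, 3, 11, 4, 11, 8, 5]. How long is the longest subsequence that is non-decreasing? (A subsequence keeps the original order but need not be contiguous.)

5

Let dp[i] be the length of the longest such subsequence ending at index i:
i:      1  2  3  4  5  6  7  8  9 10 11 12
a[i]:   7  4 11 13  1  1  3 11  4 11  8  5
dp:     1  1  2  3  1  2  3  4  4  5  5  5
Maximum dp value is 5.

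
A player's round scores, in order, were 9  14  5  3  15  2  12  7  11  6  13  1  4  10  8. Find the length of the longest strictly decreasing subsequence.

5

Let dp[i] be the longest strictly decreasing subsequence ending at i:
i:      1  2  3  4  5  6  7  8  9 10 11 12 13 14 15
a[i]:   9 14  5  3 15  2 12  7 11  6 13  1  4 10  8
dp:     1  1  2  3  1  4  2  3  3  4  2  5  5  4  5
Maximum is 5.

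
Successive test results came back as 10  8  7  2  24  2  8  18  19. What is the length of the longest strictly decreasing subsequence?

Negate each value so 'decreasing' becomes 'increasing', then run patience tails on the negated sequence:
-10 → extends → [-10]
-8 → extends → [-10, -8]
-7 → extends → [-10, -8, -7]
-2 → extends → [-10, -8, -7, -2]
-24 → replaces -10 → [-24, -8, -7, -2]
-2 → already a tail → [-24, -8, -7, -2]
-8 → already a tail → [-24, -8, -7, -2]
-18 → replaces -8 → [-24, -18, -7, -2]
-19 → replaces -18 → [-24, -19, -7, -2]
Four tails, so the longest strictly decreasing subsequence of the original has length 4.

4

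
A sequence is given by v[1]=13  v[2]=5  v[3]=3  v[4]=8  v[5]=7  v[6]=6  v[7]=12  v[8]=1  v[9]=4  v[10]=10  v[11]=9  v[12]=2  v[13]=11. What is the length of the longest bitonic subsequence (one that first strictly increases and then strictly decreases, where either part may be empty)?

inc[i] = longest strictly increasing subsequence ending at i; dec[i] = longest strictly decreasing subsequence starting at i:
i:      1  2  3  4  5  6  7  8  9 10 11 12 13
v[i]:  13  5  3  8  7  6 12  1  4 10  9  2 11
inc:    1  1  1  2  2  2  3  1  2  3  3  2  4
dec:    6  3  2  5  4  3  4  1  2  3  2  1  1
Best peak at i=1 (value 13): inc=1, dec=6, length 1+6−1 = 6.

6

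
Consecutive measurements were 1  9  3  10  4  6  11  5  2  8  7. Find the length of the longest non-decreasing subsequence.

5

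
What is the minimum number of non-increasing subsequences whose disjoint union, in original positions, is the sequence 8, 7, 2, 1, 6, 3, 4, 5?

4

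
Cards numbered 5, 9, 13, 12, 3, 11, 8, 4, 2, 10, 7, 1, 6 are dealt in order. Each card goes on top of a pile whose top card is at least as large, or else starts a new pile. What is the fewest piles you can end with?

3

The minimum number of non-increasing subsequences covering a sequence equals the length of its longest strictly increasing subsequence.
LIS length is 3 (e.g. 5, 9, 13), so 3 piles are needed.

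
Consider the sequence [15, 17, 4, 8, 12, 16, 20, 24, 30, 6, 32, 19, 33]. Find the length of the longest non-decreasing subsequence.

Let dp[i] be the length of the longest such subsequence ending at index i:
i:      1  2  3  4  5  6  7  8  9 10 11 12 13
a[i]:  15 17  4  8 12 16 20 24 30  6 32 19 33
dp:     1  2  1  2  3  4  5  6  7  2  8  5  9
Maximum dp value is 9.

9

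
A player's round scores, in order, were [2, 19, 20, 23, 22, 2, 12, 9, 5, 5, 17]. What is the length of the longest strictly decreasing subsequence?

Negate each value so 'decreasing' becomes 'increasing', then run patience tails on the negated sequence:
-2 → extends → [-2]
-19 → replaces -2 → [-19]
-20 → replaces -19 → [-20]
-23 → replaces -20 → [-23]
-22 → extends → [-23, -22]
-2 → extends → [-23, -22, -2]
-12 → replaces -2 → [-23, -22, -12]
-9 → extends → [-23, -22, -12, -9]
-5 → extends → [-23, -22, -12, -9, -5]
-5 → already a tail → [-23, -22, -12, -9, -5]
-17 → replaces -12 → [-23, -22, -17, -9, -5]
Five tails, so the longest strictly decreasing subsequence of the original has length 5.

5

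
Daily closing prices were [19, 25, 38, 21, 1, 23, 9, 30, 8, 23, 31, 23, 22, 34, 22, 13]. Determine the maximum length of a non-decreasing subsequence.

Track the smallest tail for each achievable length (allowing ties):
19 → extends → [19]
25 → extends → [19, 25]
38 → extends → [19, 25, 38]
21 → replaces 25 → [19, 21, 38]
1 → replaces 19 → [1, 21, 38]
23 → replaces 38 → [1, 21, 23]
9 → replaces 21 → [1, 9, 23]
30 → extends → [1, 9, 23, 30]
8 → replaces 9 → [1, 8, 23, 30]
23 → replaces 30 → [1, 8, 23, 23]
31 → extends → [1, 8, 23, 23, 31]
23 → replaces 31 → [1, 8, 23, 23, 23]
22 → replaces 23 → [1, 8, 22, 23, 23]
34 → extends → [1, 8, 22, 23, 23, 34]
22 → replaces 23 → [1, 8, 22, 22, 23, 34]
13 → replaces 22 → [1, 8, 13, 22, 23, 34]
Six tails, so the longest non-decreasing subsequence has length 6 (e.g. 19, 21, 23, 30, 31, 34).

6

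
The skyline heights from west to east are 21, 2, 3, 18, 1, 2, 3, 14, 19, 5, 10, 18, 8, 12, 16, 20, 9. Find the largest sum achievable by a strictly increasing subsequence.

69

Let S[i] be the best sum of a strictly increasing subsequence ending at i:
i:      1  2  3  4  5  6  7  8  9 10 11 12 13 14 15 16 17
a[i]:  21  2  3 18  1  2  3 14 19  5 10 18  8 12 16 20  9
S:     21  2  5 23  1  3  6 20 42 11 21 39 19 33 49 69 28
Maximum is 69 (e.g. 1 + 2 + 3 + 5 + 10 + 12 + 16 + 20).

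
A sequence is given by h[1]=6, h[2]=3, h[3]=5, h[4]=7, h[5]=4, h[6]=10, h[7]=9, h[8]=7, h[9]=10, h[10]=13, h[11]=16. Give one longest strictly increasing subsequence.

3, 5, 7, 9, 10, 13, 16

Patience tails give the LIS length; then backtrack through the dp parents:
6 → extends → [6]
3 → replaces 6 → [3]
5 → extends → [3, 5]
7 → extends → [3, 5, 7]
4 → replaces 5 → [3, 4, 7]
10 → extends → [3, 4, 7, 10]
9 → replaces 10 → [3, 4, 7, 9]
7 → already a tail → [3, 4, 7, 9]
10 → extends → [3, 4, 7, 9, 10]
13 → extends → [3, 4, 7, 9, 10, 13]
16 → extends → [3, 4, 7, 9, 10, 13, 16]
Length 7; one witness is 3, 5, 7, 9, 10, 13, 16.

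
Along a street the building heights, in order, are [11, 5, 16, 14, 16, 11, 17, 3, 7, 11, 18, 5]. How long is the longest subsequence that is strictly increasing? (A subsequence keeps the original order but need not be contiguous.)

Track the smallest tail for each achievable length (strict):
11 → extends → [11]
5 → replaces 11 → [5]
16 → extends → [5, 16]
14 → replaces 16 → [5, 14]
16 → extends → [5, 14, 16]
11 → replaces 14 → [5, 11, 16]
17 → extends → [5, 11, 16, 17]
3 → replaces 5 → [3, 11, 16, 17]
7 → replaces 11 → [3, 7, 16, 17]
11 → replaces 16 → [3, 7, 11, 17]
18 → extends → [3, 7, 11, 17, 18]
5 → replaces 7 → [3, 5, 11, 17, 18]
Five tails, so the longest strictly increasing subsequence has length 5 (e.g. 11, 14, 16, 17, 18).

5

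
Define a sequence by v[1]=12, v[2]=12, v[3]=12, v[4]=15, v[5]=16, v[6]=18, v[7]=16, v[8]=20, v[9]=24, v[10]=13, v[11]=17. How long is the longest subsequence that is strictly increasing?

Track the smallest tail for each achievable length (strict):
12 → extends → [12]
12 → already a tail → [12]
12 → already a tail → [12]
15 → extends → [12, 15]
16 → extends → [12, 15, 16]
18 → extends → [12, 15, 16, 18]
16 → already a tail → [12, 15, 16, 18]
20 → extends → [12, 15, 16, 18, 20]
24 → extends → [12, 15, 16, 18, 20, 24]
13 → replaces 15 → [12, 13, 16, 18, 20, 24]
17 → replaces 18 → [12, 13, 16, 17, 20, 24]
Six tails, so the longest strictly increasing subsequence has length 6 (e.g. 12, 15, 16, 18, 20, 24).

6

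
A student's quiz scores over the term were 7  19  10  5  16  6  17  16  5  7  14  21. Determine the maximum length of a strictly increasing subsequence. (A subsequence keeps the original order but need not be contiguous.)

5

Track the smallest tail for each achievable length (strict):
7 → extends → [7]
19 → extends → [7, 19]
10 → replaces 19 → [7, 10]
5 → replaces 7 → [5, 10]
16 → extends → [5, 10, 16]
6 → replaces 10 → [5, 6, 16]
17 → extends → [5, 6, 16, 17]
16 → already a tail → [5, 6, 16, 17]
5 → already a tail → [5, 6, 16, 17]
7 → replaces 16 → [5, 6, 7, 17]
14 → replaces 17 → [5, 6, 7, 14]
21 → extends → [5, 6, 7, 14, 21]
Five tails, so the longest strictly increasing subsequence has length 5 (e.g. 7, 10, 16, 17, 21).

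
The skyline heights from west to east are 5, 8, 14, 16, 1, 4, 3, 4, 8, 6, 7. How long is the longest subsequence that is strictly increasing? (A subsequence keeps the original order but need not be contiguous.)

Track the smallest tail for each achievable length (strict):
5 → extends → [5]
8 → extends → [5, 8]
14 → extends → [5, 8, 14]
16 → extends → [5, 8, 14, 16]
1 → replaces 5 → [1, 8, 14, 16]
4 → replaces 8 → [1, 4, 14, 16]
3 → replaces 4 → [1, 3, 14, 16]
4 → replaces 14 → [1, 3, 4, 16]
8 → replaces 16 → [1, 3, 4, 8]
6 → replaces 8 → [1, 3, 4, 6]
7 → extends → [1, 3, 4, 6, 7]
Five tails, so the longest strictly increasing subsequence has length 5 (e.g. 1, 3, 4, 6, 7).

5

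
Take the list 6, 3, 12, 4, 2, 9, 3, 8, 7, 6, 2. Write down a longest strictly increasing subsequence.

Patience tails give the LIS length; then backtrack through the dp parents:
6 → extends → [6]
3 → replaces 6 → [3]
12 → extends → [3, 12]
4 → replaces 12 → [3, 4]
2 → replaces 3 → [2, 4]
9 → extends → [2, 4, 9]
3 → replaces 4 → [2, 3, 9]
8 → replaces 9 → [2, 3, 8]
7 → replaces 8 → [2, 3, 7]
6 → replaces 7 → [2, 3, 6]
2 → already a tail → [2, 3, 6]
Length 3; one witness is 3, 4, 9.

3, 4, 9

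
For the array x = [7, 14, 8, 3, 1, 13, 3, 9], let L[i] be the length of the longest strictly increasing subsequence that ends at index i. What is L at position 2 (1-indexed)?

dp[i] = 1 + max{dp[j] : j<i, x[j]<x[i]} (or 1 if no such j):
i:      1  2  3  4  5  6  7  8
x[i]:   7 14  8  3  1 13  3  9
dp:     1  2  2  1  1  3  2  3
At index 2 the value is 2.

2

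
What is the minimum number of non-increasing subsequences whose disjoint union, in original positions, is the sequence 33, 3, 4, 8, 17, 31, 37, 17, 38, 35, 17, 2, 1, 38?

Place each on the leftmost legal pile:
33 → new pile 1 (tops now [33])
3 → pile 1 (tops now [3])
4 → new pile 2 (tops now [3, 4])
8 → new pile 3 (tops now [3, 4, 8])
17 → new pile 4 (tops now [3, 4, 8, 17])
31 → new pile 5 (tops now [3, 4, 8, 17, 31])
37 → new pile 6 (tops now [3, 4, 8, 17, 31, 37])
17 → pile 4 (tops now [3, 4, 8, 17, 31, 37])
38 → new pile 7 (tops now [3, 4, 8, 17, 31, 37, 38])
35 → pile 6 (tops now [3, 4, 8, 17, 31, 35, 38])
17 → pile 4 (tops now [3, 4, 8, 17, 31, 35, 38])
2 → pile 1 (tops now [2, 4, 8, 17, 31, 35, 38])
1 → pile 1 (tops now [1, 4, 8, 17, 31, 35, 38])
38 → pile 7 (tops now [1, 4, 8, 17, 31, 35, 38])
Seven piles.

7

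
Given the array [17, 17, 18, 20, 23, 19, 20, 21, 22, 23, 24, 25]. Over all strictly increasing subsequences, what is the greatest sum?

189

Let S[i] be the best sum of a strictly increasing subsequence ending at i:
i:       1   2   3   4   5   6   7   8   9  10  11  12
a[i]:   17  17  18  20  23  19  20  21  22  23  24  25
S:      17  17  35  55  78  54  74  95 117 140 164 189
Maximum is 189 (e.g. 17 + 18 + 19 + 20 + 21 + 22 + 23 + 24 + 25).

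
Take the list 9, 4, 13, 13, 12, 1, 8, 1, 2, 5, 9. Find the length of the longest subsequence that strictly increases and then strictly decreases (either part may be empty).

inc[i] = longest strictly increasing subsequence ending at i; dec[i] = longest strictly decreasing subsequence starting at i:
i:      1  2  3  4  5  6  7  8  9 10 11
a[i]:   9  4 13 13 12  1  8  1  2  5  9
inc:    1  1  2  2  2  1  2  1  2  3  4
dec:    3  2  4  4  3  1  2  1  1  1  1
Best peak at i=3 (value 13): inc=2, dec=4, length 2+4−1 = 5.

5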